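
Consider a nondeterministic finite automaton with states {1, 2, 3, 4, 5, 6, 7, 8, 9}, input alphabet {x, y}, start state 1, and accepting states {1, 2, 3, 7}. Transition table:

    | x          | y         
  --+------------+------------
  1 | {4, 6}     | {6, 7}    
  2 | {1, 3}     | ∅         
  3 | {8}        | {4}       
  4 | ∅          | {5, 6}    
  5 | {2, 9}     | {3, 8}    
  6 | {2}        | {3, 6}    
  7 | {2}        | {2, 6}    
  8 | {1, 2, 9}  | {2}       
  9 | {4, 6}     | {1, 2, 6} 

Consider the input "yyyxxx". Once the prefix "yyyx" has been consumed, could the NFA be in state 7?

No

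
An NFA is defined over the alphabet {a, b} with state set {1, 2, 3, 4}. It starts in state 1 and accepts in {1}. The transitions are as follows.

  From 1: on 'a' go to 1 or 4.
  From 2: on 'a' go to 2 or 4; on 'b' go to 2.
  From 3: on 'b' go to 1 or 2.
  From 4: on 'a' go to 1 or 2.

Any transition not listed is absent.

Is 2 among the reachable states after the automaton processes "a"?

Start in {1}.
Read 'a': 1→{1, 4}; now {1, 4}.
State 2 is not in {1, 4}.

No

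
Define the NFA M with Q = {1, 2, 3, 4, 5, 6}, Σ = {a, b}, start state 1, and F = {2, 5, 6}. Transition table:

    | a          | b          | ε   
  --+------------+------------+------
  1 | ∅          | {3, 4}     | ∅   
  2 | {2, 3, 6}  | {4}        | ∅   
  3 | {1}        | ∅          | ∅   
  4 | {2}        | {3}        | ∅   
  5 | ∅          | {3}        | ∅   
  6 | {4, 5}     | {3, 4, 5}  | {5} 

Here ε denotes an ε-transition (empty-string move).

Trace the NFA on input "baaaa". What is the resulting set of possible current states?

{1, 2, 3, 4, 5, 6}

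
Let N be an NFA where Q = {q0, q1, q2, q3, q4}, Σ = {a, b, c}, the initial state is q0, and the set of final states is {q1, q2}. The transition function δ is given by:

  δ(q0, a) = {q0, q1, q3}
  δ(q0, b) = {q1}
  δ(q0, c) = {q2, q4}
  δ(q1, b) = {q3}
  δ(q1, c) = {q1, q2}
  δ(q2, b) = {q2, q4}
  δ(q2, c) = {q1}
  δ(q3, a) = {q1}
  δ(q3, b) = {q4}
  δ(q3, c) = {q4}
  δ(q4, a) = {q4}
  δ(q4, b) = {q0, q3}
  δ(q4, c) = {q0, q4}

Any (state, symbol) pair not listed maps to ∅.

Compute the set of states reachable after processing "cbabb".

{q0, q1, q3, q4}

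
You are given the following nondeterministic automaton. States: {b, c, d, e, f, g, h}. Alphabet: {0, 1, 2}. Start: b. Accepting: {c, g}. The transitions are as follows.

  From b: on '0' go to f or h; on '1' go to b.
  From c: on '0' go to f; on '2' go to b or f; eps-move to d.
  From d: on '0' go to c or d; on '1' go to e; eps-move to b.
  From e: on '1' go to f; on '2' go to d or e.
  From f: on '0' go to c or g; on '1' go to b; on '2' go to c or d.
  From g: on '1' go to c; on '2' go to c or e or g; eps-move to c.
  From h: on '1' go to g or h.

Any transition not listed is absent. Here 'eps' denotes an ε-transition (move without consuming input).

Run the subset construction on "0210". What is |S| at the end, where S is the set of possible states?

2

Start in {b}.
Read '0': b→{f, h}; now {f, h}.
Read '2': f→{c, d}, h→∅; union {c, d}; ε-closure = {b, c, d}.
Read '1': b→{b}, c→∅, d→{e}; now {b, e}.
Read '0': b→{f, h}, e→∅; now {f, h}.
That set has 2 states.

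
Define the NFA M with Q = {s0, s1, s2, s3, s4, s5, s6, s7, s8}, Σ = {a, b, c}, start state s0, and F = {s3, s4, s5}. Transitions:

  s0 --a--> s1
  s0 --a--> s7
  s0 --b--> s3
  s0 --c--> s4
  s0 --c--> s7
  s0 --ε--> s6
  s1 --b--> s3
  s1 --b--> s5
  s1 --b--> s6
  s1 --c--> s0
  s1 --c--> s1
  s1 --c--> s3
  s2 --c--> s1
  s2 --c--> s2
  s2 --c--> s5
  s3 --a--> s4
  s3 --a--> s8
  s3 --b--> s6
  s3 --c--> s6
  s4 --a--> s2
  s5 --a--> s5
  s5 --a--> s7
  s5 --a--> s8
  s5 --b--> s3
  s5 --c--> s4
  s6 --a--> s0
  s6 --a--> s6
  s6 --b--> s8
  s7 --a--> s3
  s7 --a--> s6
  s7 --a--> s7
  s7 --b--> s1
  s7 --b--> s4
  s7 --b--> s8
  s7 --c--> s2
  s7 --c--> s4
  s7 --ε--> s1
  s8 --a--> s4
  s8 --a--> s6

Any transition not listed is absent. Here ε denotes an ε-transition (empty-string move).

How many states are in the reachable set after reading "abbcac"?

Start: ε-closure({s0}) = {s0, s6}.
Read 'a': {s0, s6} → {s0, s1, s6, s7}.
Read 'b': {s0, s1, s6, s7} → {s1, s3, s4, s5, s6, s8}.
Read 'b': {s1, s3, s4, s5, s6, s8} → {s3, s5, s6, s8}.
Read 'c': {s3, s5, s6, s8} → {s4, s6}.
Read 'a': {s4, s6} → {s0, s2, s6}.
Read 'c': {s0, s2, s6} → {s1, s2, s4, s5, s7}.
That set has 5 states.

5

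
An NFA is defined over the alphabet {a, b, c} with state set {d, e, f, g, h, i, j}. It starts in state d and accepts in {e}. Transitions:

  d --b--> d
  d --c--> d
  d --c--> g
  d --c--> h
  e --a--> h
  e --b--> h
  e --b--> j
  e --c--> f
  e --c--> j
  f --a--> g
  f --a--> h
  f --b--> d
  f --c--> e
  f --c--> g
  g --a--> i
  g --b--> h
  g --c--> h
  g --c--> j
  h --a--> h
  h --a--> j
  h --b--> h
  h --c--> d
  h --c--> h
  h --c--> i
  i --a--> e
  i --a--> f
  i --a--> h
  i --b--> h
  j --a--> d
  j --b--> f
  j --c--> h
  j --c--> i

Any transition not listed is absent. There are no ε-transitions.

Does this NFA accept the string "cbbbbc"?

No

Start in {d}.
Read 'c': d→{d, g, h}; now {d, g, h}.
Read 'b': d→{d}, g→{h}, h→{h}; now {d, h}.
Read 'b': d→{d}, h→{h}; now {d, h}.
Read 'b': d→{d}, h→{h}; now {d, h}.
Read 'b': d→{d}, h→{h}; now {d, h}.
Read 'c': d→{d, g, h}, h→{d, h, i}; now {d, g, h, i}.
The final set {d, g, h, i} contains no accepting state.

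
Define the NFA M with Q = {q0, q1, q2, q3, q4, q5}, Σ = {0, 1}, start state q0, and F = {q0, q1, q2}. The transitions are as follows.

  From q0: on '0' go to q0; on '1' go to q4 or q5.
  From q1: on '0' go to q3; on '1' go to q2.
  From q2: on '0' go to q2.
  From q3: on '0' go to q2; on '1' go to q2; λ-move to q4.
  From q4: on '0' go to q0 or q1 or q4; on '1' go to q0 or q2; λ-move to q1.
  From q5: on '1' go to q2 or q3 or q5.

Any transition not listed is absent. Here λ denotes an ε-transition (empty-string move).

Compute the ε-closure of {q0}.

Begin with {q0}.
No ε-moves leave this set, so the closure equals the set itself.

{q0}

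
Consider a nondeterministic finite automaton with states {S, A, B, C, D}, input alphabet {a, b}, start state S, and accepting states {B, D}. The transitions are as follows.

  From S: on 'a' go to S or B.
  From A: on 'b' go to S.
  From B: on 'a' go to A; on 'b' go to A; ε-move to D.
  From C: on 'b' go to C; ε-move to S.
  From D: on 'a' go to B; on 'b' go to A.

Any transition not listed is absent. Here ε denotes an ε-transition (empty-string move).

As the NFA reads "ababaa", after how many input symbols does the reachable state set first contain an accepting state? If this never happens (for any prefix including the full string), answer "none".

Start in {S}.
Read 'a': {S} → {S, B, D}.
None of the earlier sets intersect F, but {S, B, D} does.

1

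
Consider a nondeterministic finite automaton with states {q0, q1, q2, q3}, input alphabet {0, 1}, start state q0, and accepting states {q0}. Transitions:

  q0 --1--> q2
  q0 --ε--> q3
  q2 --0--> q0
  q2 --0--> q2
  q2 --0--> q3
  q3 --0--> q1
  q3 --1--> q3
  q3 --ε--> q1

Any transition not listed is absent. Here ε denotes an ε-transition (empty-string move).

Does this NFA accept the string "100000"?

Yes

Start: ε-closure({q0}) = {q0, q1, q3}.
Read '1': q0→{q2}, q1→∅, q3→{q3}; union {q2, q3}; ε-closure = {q1, q2, q3}.
Read '0': q1→∅, q2→{q0, q2, q3}, q3→{q1}; now {q0, q1, q2, q3}.
Read '0': q0→∅, q1→∅, q2→{q0, q2, q3}, q3→{q1}; now {q0, q1, q2, q3}.
Read '0': q0→∅, q1→∅, q2→{q0, q2, q3}, q3→{q1}; now {q0, q1, q2, q3}.
Read '0': q0→∅, q1→∅, q2→{q0, q2, q3}, q3→{q1}; now {q0, q1, q2, q3}.
Read '0': q0→∅, q1→∅, q2→{q0, q2, q3}, q3→{q1}; now {q0, q1, q2, q3}.
The final set {q0, q1, q2, q3} contains the accepting state q0.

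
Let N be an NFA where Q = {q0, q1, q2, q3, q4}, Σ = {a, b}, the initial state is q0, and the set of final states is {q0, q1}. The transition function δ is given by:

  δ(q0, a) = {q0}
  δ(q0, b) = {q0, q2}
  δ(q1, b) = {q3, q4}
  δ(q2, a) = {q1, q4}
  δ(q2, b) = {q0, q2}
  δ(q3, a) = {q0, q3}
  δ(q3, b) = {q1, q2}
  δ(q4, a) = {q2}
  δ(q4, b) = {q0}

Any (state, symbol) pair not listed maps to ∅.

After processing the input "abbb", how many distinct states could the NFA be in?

Start in {q0}.
Read 'a': {q0} → {q0}.
Read 'b': {q0} → {q0, q2}.
Read 'b': {q0, q2} → {q0, q2}.
Read 'b': {q0, q2} → {q0, q2}.
That set has 2 states.

2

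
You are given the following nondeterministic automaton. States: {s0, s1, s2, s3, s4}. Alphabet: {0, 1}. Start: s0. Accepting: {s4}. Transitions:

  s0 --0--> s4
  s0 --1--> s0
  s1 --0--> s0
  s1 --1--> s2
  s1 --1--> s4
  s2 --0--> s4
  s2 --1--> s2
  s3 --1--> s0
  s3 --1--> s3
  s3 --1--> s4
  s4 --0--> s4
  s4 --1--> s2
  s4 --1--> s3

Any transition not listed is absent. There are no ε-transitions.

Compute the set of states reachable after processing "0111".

{s0, s2, s3, s4}

Start in {s0}.
Read '0': s0→{s4}; now {s4}.
Read '1': s4→{s2, s3}; now {s2, s3}.
Read '1': s2→{s2}, s3→{s0, s3, s4}; now {s0, s2, s3, s4}.
Read '1': s0→{s0}, s2→{s2}, s3→{s0, s3, s4}, s4→{s2, s3}; now {s0, s2, s3, s4}.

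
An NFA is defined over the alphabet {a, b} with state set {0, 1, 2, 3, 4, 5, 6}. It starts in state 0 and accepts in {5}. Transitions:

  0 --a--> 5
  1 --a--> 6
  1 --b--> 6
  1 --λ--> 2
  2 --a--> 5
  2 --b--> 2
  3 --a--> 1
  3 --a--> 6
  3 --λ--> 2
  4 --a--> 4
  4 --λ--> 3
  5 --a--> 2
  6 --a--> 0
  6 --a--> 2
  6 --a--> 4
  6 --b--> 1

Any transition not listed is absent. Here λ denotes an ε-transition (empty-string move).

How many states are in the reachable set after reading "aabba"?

Start in {0}.
Read 'a': {0} → {5}.
Read 'a': {5} → {2}.
Read 'b': {2} → {2}.
Read 'b': {2} → {2}.
Read 'a': {2} → {5}.
That set has 1 state.

1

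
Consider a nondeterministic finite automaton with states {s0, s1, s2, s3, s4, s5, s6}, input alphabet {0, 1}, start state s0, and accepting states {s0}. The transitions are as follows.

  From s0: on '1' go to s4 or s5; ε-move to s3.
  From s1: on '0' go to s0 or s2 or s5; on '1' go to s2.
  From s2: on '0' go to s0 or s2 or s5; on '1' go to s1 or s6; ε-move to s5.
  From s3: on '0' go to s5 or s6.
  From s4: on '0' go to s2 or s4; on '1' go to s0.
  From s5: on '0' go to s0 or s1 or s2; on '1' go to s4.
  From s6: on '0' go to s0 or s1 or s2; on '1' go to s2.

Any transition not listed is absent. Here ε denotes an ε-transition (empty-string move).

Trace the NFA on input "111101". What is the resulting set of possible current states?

{s0, s1, s2, s3, s4, s5, s6}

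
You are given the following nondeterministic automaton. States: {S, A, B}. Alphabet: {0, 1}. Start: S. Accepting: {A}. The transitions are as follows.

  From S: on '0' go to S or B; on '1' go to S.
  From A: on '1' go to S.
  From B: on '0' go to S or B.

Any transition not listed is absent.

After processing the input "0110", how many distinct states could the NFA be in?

Start in {S}.
Read '0': S→{S, B}; now {S, B}.
Read '1': S→{S}, B→∅; now {S}.
Read '1': S→{S}; now {S}.
Read '0': S→{S, B}; now {S, B}.
That set has 2 states.

2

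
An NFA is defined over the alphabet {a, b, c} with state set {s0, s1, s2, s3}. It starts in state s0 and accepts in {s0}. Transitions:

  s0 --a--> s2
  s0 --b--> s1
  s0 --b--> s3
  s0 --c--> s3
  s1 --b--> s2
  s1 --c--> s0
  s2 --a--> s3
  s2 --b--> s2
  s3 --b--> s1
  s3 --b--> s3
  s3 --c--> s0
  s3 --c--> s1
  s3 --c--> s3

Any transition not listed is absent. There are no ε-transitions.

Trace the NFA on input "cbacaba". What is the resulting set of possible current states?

∅

Start in {s0}.
Read 'c': s0→{s3}; now {s3}.
Read 'b': s3→{s1, s3}; now {s1, s3}.
Read 'a': s1→∅, s3→∅; now ∅.
The set is empty and remains empty for the remaining 4 symbols.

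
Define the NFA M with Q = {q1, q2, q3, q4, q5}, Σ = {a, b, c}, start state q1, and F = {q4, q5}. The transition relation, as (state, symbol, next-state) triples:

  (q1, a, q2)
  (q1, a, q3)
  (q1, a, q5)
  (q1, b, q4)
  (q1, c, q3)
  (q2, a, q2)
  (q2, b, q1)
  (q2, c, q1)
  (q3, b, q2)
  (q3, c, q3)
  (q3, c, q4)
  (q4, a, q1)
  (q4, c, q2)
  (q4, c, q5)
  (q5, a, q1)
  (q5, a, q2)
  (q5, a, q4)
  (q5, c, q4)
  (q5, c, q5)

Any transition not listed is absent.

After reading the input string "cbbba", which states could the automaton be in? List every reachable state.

Start in {q1}.
Read 'c': q1→{q3}; now {q3}.
Read 'b': q3→{q2}; now {q2}.
Read 'b': q2→{q1}; now {q1}.
Read 'b': q1→{q4}; now {q4}.
Read 'a': q4→{q1}; now {q1}.

{q1}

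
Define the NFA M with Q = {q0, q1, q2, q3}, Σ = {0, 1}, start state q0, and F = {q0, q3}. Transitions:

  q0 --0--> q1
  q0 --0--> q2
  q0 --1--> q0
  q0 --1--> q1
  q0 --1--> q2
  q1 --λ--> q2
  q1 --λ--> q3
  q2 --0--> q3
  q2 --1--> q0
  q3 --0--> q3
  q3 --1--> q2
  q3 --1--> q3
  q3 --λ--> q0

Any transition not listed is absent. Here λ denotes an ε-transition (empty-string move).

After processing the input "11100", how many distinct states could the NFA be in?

Start in {q0}.
Read '1': {q0} → {q0, q1, q2, q3}.
Read '1': {q0, q1, q2, q3} → {q0, q1, q2, q3}.
Read '1': {q0, q1, q2, q3} → {q0, q1, q2, q3}.
Read '0': {q0, q1, q2, q3} → {q0, q1, q2, q3}.
Read '0': {q0, q1, q2, q3} → {q0, q1, q2, q3}.
That set has 4 states.

4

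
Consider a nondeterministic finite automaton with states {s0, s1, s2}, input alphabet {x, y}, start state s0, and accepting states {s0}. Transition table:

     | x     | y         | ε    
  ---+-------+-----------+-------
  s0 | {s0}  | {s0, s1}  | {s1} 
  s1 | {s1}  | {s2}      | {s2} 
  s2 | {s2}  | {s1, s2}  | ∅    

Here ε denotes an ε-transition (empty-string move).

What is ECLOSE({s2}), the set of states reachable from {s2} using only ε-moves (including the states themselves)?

{s2}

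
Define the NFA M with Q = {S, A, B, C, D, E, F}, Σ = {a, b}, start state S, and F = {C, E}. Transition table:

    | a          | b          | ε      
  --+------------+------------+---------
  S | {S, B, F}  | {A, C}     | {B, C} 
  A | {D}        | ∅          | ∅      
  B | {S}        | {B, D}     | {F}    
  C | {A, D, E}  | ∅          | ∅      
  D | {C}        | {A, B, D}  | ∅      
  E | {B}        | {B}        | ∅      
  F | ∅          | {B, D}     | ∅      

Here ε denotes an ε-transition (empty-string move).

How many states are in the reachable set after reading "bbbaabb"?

4

Start: ε-closure({S}) = {S, B, C, F}.
Read 'b': S→{A, C}, B→{B, D}, C→∅, F→{B, D}; union {A, B, C, D}; ε-closure = {A, B, C, D, F}.
Read 'b': A→∅, B→{B, D}, C→∅, D→{A, B, D}, F→{B, D}; union {A, B, D}; ε-closure = {A, B, D, F}.
Read 'b': A→∅, B→{B, D}, D→{A, B, D}, F→{B, D}; union {A, B, D}; ε-closure = {A, B, D, F}.
Read 'a': A→{D}, B→{S}, D→{C}, F→∅; union {S, C, D}; ε-closure = {S, B, C, D, F}.
Read 'a': S→{S, B, F}, B→{S}, C→{A, D, E}, D→{C}, F→∅; now {S, A, B, C, D, E, F}.
Read 'b': S→{A, C}, A→∅, B→{B, D}, C→∅, D→{A, B, D}, E→{B}, F→{B, D}; union {A, B, C, D}; ε-closure = {A, B, C, D, F}.
Read 'b': A→∅, B→{B, D}, C→∅, D→{A, B, D}, F→{B, D}; union {A, B, D}; ε-closure = {A, B, D, F}.
That set has 4 states.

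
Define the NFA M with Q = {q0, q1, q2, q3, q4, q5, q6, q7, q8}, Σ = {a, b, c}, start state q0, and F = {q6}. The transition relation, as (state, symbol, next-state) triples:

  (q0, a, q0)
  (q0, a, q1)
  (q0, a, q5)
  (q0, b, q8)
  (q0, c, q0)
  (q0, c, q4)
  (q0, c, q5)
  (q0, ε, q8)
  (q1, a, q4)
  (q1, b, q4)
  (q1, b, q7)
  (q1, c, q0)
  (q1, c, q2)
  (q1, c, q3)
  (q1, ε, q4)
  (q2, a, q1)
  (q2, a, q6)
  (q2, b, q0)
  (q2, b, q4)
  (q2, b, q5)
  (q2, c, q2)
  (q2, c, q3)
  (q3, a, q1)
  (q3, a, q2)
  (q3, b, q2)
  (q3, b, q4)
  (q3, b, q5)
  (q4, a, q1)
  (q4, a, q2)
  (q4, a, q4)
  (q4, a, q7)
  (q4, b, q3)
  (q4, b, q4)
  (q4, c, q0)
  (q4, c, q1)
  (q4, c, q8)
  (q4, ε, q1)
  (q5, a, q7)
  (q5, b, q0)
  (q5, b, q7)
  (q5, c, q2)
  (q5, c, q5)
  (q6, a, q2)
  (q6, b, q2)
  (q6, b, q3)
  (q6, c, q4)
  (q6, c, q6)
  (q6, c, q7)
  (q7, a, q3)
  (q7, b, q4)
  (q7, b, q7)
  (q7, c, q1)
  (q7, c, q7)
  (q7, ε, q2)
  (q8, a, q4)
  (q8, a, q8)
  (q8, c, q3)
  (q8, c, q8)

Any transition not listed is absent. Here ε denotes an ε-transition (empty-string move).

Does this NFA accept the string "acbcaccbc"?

No

Start: ε-closure({q0}) = {q0, q8}.
Read 'a': {q0, q8} → {q0, q1, q4, q5, q8}.
Read 'c': {q0, q1, q4, q5, q8} → {q0, q1, q2, q3, q4, q5, q8}.
Read 'b': {q0, q1, q2, q3, q4, q5, q8} → {q0, q1, q2, q3, q4, q5, q7, q8}.
Read 'c': {q0, q1, q2, q3, q4, q5, q7, q8} → {q0, q1, q2, q3, q4, q5, q7, q8}.
Read 'a': {q0, q1, q2, q3, q4, q5, q7, q8} → {q0, q1, q2, q3, q4, q5, q6, q7, q8}.
Read 'c': {q0, q1, q2, q3, q4, q5, q6, q7, q8} → {q0, q1, q2, q3, q4, q5, q6, q7, q8}.
Read 'c': {q0, q1, q2, q3, q4, q5, q6, q7, q8} → {q0, q1, q2, q3, q4, q5, q6, q7, q8}.
Read 'b': {q0, q1, q2, q3, q4, q5, q6, q7, q8} → {q0, q1, q2, q3, q4, q5, q7, q8}.
Read 'c': {q0, q1, q2, q3, q4, q5, q7, q8} → {q0, q1, q2, q3, q4, q5, q7, q8}.
The final set {q0, q1, q2, q3, q4, q5, q7, q8} contains no accepting state.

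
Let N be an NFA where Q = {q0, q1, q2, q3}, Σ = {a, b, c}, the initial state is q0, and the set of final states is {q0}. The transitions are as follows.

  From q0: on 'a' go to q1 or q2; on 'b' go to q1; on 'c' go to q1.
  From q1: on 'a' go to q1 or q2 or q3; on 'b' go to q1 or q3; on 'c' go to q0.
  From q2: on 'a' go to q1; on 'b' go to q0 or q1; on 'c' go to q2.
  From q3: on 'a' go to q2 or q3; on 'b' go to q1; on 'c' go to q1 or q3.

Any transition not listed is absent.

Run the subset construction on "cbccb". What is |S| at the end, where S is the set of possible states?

2

Start in {q0}.
Read 'c': q0→{q1}; now {q1}.
Read 'b': q1→{q1, q3}; now {q1, q3}.
Read 'c': q1→{q0}, q3→{q1, q3}; now {q0, q1, q3}.
Read 'c': q0→{q1}, q1→{q0}, q3→{q1, q3}; now {q0, q1, q3}.
Read 'b': q0→{q1}, q1→{q1, q3}, q3→{q1}; now {q1, q3}.
That set has 2 states.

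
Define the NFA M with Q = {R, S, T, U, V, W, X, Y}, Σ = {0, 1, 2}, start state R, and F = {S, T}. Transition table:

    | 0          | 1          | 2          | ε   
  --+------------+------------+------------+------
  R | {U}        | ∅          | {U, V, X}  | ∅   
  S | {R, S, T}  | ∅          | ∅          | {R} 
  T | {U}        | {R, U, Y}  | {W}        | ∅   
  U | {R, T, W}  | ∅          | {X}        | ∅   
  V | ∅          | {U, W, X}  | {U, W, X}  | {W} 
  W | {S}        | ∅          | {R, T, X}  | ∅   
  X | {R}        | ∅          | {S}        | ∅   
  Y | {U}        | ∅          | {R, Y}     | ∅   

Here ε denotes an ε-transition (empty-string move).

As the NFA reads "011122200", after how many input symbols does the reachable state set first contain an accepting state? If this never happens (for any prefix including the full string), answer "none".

none

Start in {R}.
Read '0': R→{U}; now {U}.
Read '1': U→∅; now ∅.
The set is empty and remains empty for the remaining 7 symbols.
No reachable set along the way intersects F.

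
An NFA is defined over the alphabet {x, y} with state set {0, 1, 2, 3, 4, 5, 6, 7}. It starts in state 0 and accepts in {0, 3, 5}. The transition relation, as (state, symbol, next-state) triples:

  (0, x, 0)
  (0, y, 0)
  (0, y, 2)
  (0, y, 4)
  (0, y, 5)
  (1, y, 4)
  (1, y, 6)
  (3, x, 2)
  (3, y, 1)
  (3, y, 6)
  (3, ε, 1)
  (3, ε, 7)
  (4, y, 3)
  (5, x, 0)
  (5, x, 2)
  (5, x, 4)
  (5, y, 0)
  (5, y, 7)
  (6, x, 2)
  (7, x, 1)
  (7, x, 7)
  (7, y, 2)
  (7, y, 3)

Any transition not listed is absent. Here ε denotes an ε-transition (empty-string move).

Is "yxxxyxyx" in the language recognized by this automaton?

Start in {0}.
Read 'y': 0→{0, 2, 4, 5}; now {0, 2, 4, 5}.
Read 'x': 0→{0}, 2→∅, 4→∅, 5→{0, 2, 4}; now {0, 2, 4}.
Read 'x': 0→{0}, 2→∅, 4→∅; now {0}.
Read 'x': 0→{0}; now {0}.
Read 'y': 0→{0, 2, 4, 5}; now {0, 2, 4, 5}.
Read 'x': 0→{0}, 2→∅, 4→∅, 5→{0, 2, 4}; now {0, 2, 4}.
Read 'y': 0→{0, 2, 4, 5}, 2→∅, 4→{3}; union {0, 2, 3, 4, 5}; ε-closure = {0, 1, 2, 3, 4, 5, 7}.
Read 'x': 0→{0}, 1→∅, 2→∅, 3→{2}, 4→∅, 5→{0, 2, 4}, 7→{1, 7}; now {0, 1, 2, 4, 7}.
The final set {0, 1, 2, 4, 7} contains the accepting state 0.

Yes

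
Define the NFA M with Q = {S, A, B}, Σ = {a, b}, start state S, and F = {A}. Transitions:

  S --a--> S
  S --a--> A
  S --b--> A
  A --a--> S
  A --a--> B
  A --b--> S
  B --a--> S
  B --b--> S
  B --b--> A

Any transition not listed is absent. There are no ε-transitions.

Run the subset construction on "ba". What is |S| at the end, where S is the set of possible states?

Start in {S}.
Read 'b': S→{A}; now {A}.
Read 'a': A→{S, B}; now {S, B}.
That set has 2 states.

2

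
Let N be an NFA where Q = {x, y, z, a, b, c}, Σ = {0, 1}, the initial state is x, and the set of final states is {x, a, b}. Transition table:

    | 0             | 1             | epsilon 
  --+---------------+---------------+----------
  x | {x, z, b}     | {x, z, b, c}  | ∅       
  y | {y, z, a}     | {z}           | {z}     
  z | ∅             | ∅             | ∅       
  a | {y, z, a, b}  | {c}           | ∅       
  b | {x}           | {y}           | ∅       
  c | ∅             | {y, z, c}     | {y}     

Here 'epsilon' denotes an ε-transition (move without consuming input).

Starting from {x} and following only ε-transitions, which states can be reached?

{x}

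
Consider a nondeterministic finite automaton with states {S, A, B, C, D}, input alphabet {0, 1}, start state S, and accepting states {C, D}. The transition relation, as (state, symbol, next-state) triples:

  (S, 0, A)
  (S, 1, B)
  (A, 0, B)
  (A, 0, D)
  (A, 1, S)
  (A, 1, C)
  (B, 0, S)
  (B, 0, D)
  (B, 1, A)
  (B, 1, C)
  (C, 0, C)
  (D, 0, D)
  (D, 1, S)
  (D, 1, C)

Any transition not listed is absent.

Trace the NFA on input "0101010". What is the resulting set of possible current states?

Start in {S}.
Read '0': {S} → {A}.
Read '1': {A} → {S, C}.
Read '0': {S, C} → {A, C}.
Read '1': {A, C} → {S, C}.
Read '0': {S, C} → {A, C}.
Read '1': {A, C} → {S, C}.
Read '0': {S, C} → {A, C}.

{A, C}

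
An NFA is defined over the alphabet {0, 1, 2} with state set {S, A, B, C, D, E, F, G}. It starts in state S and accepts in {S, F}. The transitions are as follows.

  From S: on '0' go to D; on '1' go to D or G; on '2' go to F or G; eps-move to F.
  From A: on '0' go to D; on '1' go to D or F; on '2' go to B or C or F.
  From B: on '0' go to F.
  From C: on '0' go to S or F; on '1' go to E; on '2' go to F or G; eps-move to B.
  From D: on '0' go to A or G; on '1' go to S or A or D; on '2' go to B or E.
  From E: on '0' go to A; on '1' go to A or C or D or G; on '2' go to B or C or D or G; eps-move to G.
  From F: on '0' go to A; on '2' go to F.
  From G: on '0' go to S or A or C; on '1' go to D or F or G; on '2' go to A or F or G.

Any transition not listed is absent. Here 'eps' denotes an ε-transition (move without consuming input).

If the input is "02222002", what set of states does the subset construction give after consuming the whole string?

{A, B, C, E, F, G}

Start: ε-closure({S}) = {S, F}.
Read '0': S→{D}, F→{A}; now {A, D}.
Read '2': A→{B, C, F}, D→{B, E}; union {B, C, E, F}; ε-closure = {B, C, E, F, G}.
Read '2': B→∅, C→{F, G}, E→{B, C, D, G}, F→{F}, G→{A, F, G}; now {A, B, C, D, F, G}.
Read '2': A→{B, C, F}, B→∅, C→{F, G}, D→{B, E}, F→{F}, G→{A, F, G}; now {A, B, C, E, F, G}.
Read '2': A→{B, C, F}, B→∅, C→{F, G}, E→{B, C, D, G}, F→{F}, G→{A, F, G}; now {A, B, C, D, F, G}.
Read '0': A→{D}, B→{F}, C→{S, F}, D→{A, G}, F→{A}, G→{S, A, C}; union {S, A, C, D, F, G}; ε-closure = {S, A, B, C, D, F, G}.
Read '0': S→{D}, A→{D}, B→{F}, C→{S, F}, D→{A, G}, F→{A}, G→{S, A, C}; union {S, A, C, D, F, G}; ε-closure = {S, A, B, C, D, F, G}.
Read '2': S→{F, G}, A→{B, C, F}, B→∅, C→{F, G}, D→{B, E}, F→{F}, G→{A, F, G}; now {A, B, C, E, F, G}.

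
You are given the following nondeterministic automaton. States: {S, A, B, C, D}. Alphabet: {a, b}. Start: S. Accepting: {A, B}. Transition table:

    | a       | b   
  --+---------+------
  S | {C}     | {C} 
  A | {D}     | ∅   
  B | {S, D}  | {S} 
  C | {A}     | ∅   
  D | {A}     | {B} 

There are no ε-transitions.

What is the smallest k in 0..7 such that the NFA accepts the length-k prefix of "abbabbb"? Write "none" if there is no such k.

none

Start in {S}.
Read 'a': S→{C}; now {C}.
Read 'b': C→∅; now ∅.
The set is empty and remains empty for the remaining 5 symbols.
No reachable set along the way intersects F.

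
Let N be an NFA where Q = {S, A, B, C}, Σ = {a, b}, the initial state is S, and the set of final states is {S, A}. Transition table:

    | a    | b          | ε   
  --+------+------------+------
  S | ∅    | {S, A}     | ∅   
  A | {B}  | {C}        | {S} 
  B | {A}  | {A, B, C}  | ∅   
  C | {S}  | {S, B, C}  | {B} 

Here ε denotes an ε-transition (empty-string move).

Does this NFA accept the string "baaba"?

Yes

Start in {S}.
Read 'b': S→{S, A}; now {S, A}.
Read 'a': S→∅, A→{B}; now {B}.
Read 'a': B→{A}; union {A}; ε-closure = {S, A}.
Read 'b': S→{S, A}, A→{C}; union {S, A, C}; ε-closure = {S, A, B, C}.
Read 'a': S→∅, A→{B}, B→{A}, C→{S}; now {S, A, B}.
The final set {S, A, B} contains the accepting states S, A.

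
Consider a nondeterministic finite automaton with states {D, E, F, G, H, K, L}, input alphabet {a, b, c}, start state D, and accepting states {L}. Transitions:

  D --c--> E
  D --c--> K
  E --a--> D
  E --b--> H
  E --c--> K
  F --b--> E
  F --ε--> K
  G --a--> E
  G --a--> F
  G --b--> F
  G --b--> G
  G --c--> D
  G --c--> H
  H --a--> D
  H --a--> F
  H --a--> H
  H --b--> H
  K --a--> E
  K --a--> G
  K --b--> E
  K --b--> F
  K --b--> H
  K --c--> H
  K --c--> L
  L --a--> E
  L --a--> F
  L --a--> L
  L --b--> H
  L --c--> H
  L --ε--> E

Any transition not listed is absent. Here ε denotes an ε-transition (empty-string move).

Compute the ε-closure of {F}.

{F, K}

Begin with {F}.
ε-move F → K; add K.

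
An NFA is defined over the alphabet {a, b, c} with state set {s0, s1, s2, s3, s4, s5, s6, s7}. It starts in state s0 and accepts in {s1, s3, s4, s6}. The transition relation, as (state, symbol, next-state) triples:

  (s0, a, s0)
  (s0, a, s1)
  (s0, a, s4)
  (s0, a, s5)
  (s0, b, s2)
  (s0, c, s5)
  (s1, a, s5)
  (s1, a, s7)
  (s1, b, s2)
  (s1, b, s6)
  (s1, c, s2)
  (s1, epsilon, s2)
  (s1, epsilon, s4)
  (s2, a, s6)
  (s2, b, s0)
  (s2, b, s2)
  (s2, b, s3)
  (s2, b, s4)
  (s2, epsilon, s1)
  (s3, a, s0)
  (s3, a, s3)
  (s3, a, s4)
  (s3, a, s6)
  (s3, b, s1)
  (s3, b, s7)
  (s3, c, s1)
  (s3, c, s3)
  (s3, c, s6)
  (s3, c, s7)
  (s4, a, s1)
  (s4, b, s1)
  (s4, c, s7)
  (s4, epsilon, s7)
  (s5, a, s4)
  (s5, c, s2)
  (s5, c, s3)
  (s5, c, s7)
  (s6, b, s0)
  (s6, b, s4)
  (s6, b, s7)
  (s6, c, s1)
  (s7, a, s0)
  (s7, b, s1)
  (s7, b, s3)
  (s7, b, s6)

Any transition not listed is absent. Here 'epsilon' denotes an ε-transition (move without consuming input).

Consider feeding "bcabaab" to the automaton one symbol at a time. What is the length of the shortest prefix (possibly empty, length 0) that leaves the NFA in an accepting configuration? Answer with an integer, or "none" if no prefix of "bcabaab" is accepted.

Start in {s0}.
Read 'b': s0→{s2}; union {s2}; ε-closure = {s1, s2, s4, s7}.
None of the earlier sets intersect F, but {s1, s2, s4, s7} does.

1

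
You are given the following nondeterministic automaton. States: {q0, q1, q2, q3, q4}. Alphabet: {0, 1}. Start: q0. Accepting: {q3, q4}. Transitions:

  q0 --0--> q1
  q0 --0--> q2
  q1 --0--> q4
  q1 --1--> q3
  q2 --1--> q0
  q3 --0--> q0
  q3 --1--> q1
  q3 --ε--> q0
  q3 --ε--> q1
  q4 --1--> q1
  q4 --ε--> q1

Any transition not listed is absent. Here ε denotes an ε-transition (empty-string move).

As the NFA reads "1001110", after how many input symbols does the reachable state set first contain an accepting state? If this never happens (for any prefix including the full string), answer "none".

none

Start in {q0}.
Read '1': q0→∅; now ∅.
The set is empty and remains empty for the remaining 6 symbols.
No reachable set along the way intersects F.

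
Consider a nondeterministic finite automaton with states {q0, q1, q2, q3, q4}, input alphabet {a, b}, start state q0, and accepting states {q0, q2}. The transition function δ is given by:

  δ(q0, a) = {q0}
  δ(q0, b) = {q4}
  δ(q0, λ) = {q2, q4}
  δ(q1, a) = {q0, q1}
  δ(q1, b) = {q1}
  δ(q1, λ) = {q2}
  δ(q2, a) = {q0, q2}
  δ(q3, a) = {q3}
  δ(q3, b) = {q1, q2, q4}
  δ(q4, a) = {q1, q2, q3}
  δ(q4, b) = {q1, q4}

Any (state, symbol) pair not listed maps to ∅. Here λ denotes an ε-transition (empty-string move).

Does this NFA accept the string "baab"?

Yes

Start: ε-closure({q0}) = {q0, q2, q4}.
Read 'b': q0→{q4}, q2→∅, q4→{q1, q4}; union {q1, q4}; ε-closure = {q1, q2, q4}.
Read 'a': q1→{q0, q1}, q2→{q0, q2}, q4→{q1, q2, q3}; union {q0, q1, q2, q3}; ε-closure = {q0, q1, q2, q3, q4}.
Read 'a': q0→{q0}, q1→{q0, q1}, q2→{q0, q2}, q3→{q3}, q4→{q1, q2, q3}; union {q0, q1, q2, q3}; ε-closure = {q0, q1, q2, q3, q4}.
Read 'b': q0→{q4}, q1→{q1}, q2→∅, q3→{q1, q2, q4}, q4→{q1, q4}; now {q1, q2, q4}.
The final set {q1, q2, q4} contains the accepting state q2.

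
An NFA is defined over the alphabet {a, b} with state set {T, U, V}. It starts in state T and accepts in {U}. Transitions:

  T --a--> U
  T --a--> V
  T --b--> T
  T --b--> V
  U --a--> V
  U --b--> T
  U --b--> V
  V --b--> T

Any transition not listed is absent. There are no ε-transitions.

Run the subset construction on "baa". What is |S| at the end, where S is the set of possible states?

1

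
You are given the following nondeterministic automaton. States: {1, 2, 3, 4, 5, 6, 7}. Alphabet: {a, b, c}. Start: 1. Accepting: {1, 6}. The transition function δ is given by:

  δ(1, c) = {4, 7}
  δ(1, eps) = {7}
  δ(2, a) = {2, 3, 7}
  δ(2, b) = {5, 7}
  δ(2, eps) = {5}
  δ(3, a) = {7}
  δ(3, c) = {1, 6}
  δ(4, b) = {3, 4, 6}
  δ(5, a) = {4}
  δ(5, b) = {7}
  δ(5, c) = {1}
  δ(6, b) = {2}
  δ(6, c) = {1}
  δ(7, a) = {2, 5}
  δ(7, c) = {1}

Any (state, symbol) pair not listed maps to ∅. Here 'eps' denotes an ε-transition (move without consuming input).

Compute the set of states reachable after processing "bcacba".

Start: ε-closure({1}) = {1, 7}.
Read 'b': {1, 7} → ∅.
The set is empty and remains empty for the remaining 5 symbols.

∅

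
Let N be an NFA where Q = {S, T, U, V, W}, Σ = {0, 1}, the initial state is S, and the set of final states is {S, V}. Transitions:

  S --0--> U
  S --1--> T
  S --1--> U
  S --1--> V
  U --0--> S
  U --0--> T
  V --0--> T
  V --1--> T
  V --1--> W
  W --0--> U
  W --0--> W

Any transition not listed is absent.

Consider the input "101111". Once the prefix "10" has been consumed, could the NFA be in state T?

Start in {S}.
Read '1': {S} → {T, U, V}.
Read '0': {T, U, V} → {S, T}.
State T is in {S, T}.

Yes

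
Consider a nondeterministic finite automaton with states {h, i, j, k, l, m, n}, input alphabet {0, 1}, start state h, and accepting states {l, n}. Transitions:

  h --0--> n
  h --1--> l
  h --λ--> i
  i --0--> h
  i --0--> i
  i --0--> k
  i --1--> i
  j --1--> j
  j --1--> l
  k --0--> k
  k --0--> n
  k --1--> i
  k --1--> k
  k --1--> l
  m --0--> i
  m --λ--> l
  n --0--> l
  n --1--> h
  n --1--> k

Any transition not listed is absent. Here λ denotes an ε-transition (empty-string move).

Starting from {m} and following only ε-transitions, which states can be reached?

Begin with {m}.
ε-move m → l; add l.

{l, m}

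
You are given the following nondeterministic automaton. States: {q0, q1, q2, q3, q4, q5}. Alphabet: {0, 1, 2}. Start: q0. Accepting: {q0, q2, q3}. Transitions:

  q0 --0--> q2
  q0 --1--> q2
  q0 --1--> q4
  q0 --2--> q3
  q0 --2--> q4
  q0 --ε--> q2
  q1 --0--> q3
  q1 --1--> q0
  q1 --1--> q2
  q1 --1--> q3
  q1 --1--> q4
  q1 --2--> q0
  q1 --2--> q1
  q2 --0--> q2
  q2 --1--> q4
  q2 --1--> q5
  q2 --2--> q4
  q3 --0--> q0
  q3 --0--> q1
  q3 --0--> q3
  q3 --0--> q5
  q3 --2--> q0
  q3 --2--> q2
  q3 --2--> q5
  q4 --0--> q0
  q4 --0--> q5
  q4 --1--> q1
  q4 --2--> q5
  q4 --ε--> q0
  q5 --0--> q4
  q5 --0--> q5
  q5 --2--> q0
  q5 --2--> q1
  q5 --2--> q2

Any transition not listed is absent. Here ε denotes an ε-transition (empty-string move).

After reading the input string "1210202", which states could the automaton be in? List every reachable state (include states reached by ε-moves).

{q0, q1, q2, q3, q4, q5}

Start: ε-closure({q0}) = {q0, q2}.
Read '1': q0→{q2, q4}, q2→{q4, q5}; union {q2, q4, q5}; ε-closure = {q0, q2, q4, q5}.
Read '2': q0→{q3, q4}, q2→{q4}, q4→{q5}, q5→{q0, q1, q2}; now {q0, q1, q2, q3, q4, q5}.
Read '1': q0→{q2, q4}, q1→{q0, q2, q3, q4}, q2→{q4, q5}, q3→∅, q4→{q1}, q5→∅; now {q0, q1, q2, q3, q4, q5}.
Read '0': q0→{q2}, q1→{q3}, q2→{q2}, q3→{q0, q1, q3, q5}, q4→{q0, q5}, q5→{q4, q5}; now {q0, q1, q2, q3, q4, q5}.
Read '2': q0→{q3, q4}, q1→{q0, q1}, q2→{q4}, q3→{q0, q2, q5}, q4→{q5}, q5→{q0, q1, q2}; now {q0, q1, q2, q3, q4, q5}.
Read '0': q0→{q2}, q1→{q3}, q2→{q2}, q3→{q0, q1, q3, q5}, q4→{q0, q5}, q5→{q4, q5}; now {q0, q1, q2, q3, q4, q5}.
Read '2': q0→{q3, q4}, q1→{q0, q1}, q2→{q4}, q3→{q0, q2, q5}, q4→{q5}, q5→{q0, q1, q2}; now {q0, q1, q2, q3, q4, q5}.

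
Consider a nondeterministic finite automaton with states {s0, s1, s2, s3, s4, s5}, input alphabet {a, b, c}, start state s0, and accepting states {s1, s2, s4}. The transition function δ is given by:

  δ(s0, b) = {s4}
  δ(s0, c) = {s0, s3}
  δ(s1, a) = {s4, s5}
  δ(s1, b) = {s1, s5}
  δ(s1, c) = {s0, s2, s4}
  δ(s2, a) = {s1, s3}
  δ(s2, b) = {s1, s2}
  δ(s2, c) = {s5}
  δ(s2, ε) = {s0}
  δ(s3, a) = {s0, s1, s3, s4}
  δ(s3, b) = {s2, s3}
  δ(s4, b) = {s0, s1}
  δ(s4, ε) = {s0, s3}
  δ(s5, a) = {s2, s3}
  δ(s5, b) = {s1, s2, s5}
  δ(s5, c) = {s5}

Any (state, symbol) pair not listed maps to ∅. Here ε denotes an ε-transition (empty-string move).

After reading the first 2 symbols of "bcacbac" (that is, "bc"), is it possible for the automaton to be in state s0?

Start in {s0}.
Read 'b': s0→{s4}; union {s4}; ε-closure = {s0, s3, s4}.
Read 'c': s0→{s0, s3}, s3→∅, s4→∅; now {s0, s3}.
State s0 is in {s0, s3}.

Yes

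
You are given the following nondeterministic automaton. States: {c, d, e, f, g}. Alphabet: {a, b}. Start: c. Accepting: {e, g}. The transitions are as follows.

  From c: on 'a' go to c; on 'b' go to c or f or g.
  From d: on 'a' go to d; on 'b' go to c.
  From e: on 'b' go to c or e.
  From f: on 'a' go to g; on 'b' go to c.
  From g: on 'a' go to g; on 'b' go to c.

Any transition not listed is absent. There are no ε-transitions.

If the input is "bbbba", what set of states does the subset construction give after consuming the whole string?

Start in {c}.
Read 'b': {c} → {c, f, g}.
Read 'b': {c, f, g} → {c, f, g}.
Read 'b': {c, f, g} → {c, f, g}.
Read 'b': {c, f, g} → {c, f, g}.
Read 'a': {c, f, g} → {c, g}.

{c, g}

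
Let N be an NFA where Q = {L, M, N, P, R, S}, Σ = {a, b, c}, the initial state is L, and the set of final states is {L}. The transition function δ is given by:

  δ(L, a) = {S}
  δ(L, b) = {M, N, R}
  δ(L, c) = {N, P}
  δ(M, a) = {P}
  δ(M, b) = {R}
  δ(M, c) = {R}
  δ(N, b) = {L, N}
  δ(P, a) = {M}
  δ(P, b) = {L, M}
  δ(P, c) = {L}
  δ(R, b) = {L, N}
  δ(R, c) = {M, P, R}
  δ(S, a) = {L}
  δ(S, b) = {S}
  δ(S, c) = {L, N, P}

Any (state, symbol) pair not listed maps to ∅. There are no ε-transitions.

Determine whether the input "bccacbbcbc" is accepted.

No

Start in {L}.
Read 'b': {L} → {M, N, R}.
Read 'c': {M, N, R} → {M, P, R}.
Read 'c': {M, P, R} → {L, M, P, R}.
Read 'a': {L, M, P, R} → {M, P, S}.
Read 'c': {M, P, S} → {L, N, P, R}.
Read 'b': {L, N, P, R} → {L, M, N, R}.
Read 'b': {L, M, N, R} → {L, M, N, R}.
Read 'c': {L, M, N, R} → {M, N, P, R}.
Read 'b': {M, N, P, R} → {L, M, N, R}.
Read 'c': {L, M, N, R} → {M, N, P, R}.
The final set {M, N, P, R} contains no accepting state.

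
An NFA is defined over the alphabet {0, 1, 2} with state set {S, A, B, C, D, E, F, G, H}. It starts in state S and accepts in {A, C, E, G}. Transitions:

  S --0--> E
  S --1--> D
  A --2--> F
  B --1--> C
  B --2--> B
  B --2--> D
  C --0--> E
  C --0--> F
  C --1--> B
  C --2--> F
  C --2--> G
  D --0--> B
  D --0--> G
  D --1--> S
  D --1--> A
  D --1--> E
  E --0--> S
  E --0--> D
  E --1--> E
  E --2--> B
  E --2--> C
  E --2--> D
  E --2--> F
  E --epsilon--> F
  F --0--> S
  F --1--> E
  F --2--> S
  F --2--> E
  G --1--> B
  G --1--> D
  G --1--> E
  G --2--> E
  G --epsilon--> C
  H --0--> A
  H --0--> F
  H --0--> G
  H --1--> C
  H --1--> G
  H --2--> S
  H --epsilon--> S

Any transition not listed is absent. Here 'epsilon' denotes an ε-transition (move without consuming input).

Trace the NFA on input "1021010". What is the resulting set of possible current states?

{S, B, C, D, E, F, G}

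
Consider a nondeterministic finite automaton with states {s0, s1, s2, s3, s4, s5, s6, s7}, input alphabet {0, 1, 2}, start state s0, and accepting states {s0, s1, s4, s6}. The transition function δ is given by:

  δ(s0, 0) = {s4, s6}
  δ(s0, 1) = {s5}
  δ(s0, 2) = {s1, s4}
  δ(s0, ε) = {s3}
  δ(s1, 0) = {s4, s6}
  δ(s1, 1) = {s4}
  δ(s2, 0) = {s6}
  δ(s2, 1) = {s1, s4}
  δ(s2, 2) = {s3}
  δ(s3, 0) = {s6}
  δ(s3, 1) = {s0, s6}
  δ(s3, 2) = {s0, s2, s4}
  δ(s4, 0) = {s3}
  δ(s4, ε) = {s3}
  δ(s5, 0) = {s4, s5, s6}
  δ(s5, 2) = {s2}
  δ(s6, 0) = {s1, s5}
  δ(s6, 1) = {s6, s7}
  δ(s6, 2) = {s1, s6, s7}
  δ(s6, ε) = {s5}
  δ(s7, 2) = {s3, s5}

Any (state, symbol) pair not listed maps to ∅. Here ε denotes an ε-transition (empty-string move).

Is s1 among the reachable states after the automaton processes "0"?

No

Start: ε-closure({s0}) = {s0, s3}.
Read '0': s0→{s4, s6}, s3→{s6}; union {s4, s6}; ε-closure = {s3, s4, s5, s6}.
State s1 is not in {s3, s4, s5, s6}.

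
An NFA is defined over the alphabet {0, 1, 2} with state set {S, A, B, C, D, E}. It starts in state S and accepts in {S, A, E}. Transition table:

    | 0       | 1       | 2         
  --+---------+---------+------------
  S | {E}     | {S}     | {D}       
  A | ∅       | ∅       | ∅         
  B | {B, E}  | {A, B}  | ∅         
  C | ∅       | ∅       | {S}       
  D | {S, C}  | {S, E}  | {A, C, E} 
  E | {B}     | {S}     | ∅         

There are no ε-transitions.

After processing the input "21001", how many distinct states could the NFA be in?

Start in {S}.
Read '2': {S} → {D}.
Read '1': {D} → {S, E}.
Read '0': {S, E} → {B, E}.
Read '0': {B, E} → {B, E}.
Read '1': {B, E} → {S, A, B}.
That set has 3 states.

3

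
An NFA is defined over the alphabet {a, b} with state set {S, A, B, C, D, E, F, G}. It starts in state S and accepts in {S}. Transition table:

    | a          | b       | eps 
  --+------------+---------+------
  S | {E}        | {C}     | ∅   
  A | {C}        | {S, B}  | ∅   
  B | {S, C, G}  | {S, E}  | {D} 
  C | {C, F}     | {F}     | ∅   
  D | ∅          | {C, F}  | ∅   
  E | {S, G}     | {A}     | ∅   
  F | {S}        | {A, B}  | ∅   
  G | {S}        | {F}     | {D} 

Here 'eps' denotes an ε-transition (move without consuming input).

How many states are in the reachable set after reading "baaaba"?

5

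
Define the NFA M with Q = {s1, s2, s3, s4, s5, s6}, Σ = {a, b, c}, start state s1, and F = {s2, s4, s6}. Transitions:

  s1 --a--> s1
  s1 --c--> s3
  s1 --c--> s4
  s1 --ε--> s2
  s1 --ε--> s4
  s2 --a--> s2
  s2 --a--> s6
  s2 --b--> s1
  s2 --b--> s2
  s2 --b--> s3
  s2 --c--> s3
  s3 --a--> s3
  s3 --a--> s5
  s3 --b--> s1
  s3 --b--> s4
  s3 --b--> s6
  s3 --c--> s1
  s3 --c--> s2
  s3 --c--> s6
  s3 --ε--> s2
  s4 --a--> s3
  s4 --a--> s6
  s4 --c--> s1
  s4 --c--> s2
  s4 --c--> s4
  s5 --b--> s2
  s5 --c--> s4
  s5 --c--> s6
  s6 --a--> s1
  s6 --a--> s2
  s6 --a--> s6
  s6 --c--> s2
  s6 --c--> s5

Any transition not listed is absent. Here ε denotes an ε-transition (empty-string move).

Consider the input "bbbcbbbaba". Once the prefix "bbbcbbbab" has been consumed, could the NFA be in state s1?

Start: ε-closure({s1}) = {s1, s2, s4}.
Read 'b': s1→∅, s2→{s1, s2, s3}, s4→∅; union {s1, s2, s3}; ε-closure = {s1, s2, s3, s4}.
Read 'b': s1→∅, s2→{s1, s2, s3}, s3→{s1, s4, s6}, s4→∅; now {s1, s2, s3, s4, s6}.
Read 'b': s1→∅, s2→{s1, s2, s3}, s3→{s1, s4, s6}, s4→∅, s6→∅; now {s1, s2, s3, s4, s6}.
Read 'c': s1→{s3, s4}, s2→{s3}, s3→{s1, s2, s6}, s4→{s1, s2, s4}, s6→{s2, s5}; now {s1, s2, s3, s4, s5, s6}.
Read 'b': s1→∅, s2→{s1, s2, s3}, s3→{s1, s4, s6}, s4→∅, s5→{s2}, s6→∅; now {s1, s2, s3, s4, s6}.
Read 'b': s1→∅, s2→{s1, s2, s3}, s3→{s1, s4, s6}, s4→∅, s6→∅; now {s1, s2, s3, s4, s6}.
Read 'b': s1→∅, s2→{s1, s2, s3}, s3→{s1, s4, s6}, s4→∅, s6→∅; now {s1, s2, s3, s4, s6}.
Read 'a': s1→{s1}, s2→{s2, s6}, s3→{s3, s5}, s4→{s3, s6}, s6→{s1, s2, s6}; union {s1, s2, s3, s5, s6}; ε-closure = {s1, s2, s3, s4, s5, s6}.
Read 'b': s1→∅, s2→{s1, s2, s3}, s3→{s1, s4, s6}, s4→∅, s5→{s2}, s6→∅; now {s1, s2, s3, s4, s6}.
State s1 is in {s1, s2, s3, s4, s6}.

Yes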